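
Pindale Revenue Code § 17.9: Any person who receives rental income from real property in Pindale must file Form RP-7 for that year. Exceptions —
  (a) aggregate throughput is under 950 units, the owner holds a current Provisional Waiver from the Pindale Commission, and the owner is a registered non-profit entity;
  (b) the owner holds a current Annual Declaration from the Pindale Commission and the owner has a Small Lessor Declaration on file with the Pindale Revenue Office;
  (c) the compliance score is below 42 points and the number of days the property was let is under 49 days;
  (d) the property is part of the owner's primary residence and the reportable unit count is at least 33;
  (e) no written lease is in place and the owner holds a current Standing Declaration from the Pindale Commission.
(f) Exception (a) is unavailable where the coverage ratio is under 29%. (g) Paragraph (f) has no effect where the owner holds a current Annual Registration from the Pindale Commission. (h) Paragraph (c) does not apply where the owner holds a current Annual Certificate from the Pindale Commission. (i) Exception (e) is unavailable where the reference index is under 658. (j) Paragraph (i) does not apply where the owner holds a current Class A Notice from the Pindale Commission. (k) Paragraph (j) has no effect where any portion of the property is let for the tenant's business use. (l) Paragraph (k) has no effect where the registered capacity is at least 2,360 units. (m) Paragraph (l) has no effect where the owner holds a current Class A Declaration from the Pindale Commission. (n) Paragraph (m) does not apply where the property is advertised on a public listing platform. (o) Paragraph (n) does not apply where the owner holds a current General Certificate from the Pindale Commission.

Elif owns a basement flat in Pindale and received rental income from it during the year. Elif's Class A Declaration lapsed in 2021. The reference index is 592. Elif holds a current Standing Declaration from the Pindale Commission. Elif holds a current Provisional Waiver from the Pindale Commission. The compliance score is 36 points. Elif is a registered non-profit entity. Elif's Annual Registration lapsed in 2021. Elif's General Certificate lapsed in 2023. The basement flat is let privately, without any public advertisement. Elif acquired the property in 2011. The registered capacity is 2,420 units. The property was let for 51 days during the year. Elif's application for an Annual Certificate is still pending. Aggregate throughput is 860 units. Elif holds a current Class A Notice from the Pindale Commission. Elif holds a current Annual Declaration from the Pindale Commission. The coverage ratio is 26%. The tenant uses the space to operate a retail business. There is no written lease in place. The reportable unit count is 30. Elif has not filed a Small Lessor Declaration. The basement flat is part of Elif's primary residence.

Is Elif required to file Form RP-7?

No — exception (e) applies; Elif is not required to file Form RP-7.

Exception (a)'s conditions are all satisfied: aggregate throughput is 860 units, under the 950 units limit; a current Provisional Waiver is held; Elif is a registered non-profit. But: (f) operates — the coverage ratio is 26%, under the 29% limit. (g), which would lift (f), is inapplicable — the Annual Registration is not current. Exception (a) does not apply.
Exception (b) fails — no Small Lessor Declaration is on file.
Exception (c) does not apply: the number of days the property was let is 51 days, not under 49 days.
Exception (d) fails — the reportable unit count is 30, short of 33.
Exception (e) is satisfied on its face — there is no written lease; a current Standing Declaration is held. Considering the limiting provisions: (i) is engaged (the reference index is 592, under the 658 limit), but is itself disapplied by (j): (j) operates against (i): a current Class A Notice is held. (k) operates (the space is let for business use), but is set aside by (l): (l) operates — the registered capacity is 2,420 units, meeting the 2,360 units threshold. (m), which would lift (l), is not engaged — the Class A Declaration is not current. So (e) applies.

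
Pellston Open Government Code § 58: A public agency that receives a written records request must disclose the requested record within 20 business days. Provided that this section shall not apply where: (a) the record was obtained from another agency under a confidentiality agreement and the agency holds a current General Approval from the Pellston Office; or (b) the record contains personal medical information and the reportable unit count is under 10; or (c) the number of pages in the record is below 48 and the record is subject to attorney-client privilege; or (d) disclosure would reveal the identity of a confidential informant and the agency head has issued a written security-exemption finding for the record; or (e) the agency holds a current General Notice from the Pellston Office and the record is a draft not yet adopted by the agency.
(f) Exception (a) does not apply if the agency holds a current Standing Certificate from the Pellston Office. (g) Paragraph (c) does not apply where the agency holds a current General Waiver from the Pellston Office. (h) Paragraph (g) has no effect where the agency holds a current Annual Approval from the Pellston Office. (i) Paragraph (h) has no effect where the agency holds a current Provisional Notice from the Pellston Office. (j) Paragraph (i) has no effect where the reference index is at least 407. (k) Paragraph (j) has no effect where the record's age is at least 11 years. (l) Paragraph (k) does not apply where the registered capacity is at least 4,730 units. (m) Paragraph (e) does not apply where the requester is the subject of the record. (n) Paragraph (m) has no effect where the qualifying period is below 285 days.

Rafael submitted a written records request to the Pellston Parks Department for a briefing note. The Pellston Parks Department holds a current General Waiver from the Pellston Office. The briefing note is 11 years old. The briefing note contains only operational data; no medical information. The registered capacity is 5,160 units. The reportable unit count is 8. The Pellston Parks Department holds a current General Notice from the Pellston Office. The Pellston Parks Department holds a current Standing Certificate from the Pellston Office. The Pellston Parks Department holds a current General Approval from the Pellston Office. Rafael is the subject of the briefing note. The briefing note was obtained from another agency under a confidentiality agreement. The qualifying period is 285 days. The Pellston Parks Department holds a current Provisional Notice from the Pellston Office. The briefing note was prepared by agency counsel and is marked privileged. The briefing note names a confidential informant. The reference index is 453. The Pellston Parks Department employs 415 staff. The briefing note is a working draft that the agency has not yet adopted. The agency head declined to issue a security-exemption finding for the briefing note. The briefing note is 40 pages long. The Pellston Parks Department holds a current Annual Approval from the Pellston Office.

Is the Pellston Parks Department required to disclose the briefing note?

All of (a)'s requirements are met (the briefing note was obtained under a confidentiality agreement; a current General Approval is held). But applying paragraph (f): (f) applies — a current Standing Certificate is held. So (a) is unavailable.
Exception (b) requires that the record contains personal medical information; but the briefing note contains only operational data, so (b) is unavailable.
Exception (c) is satisfied on its face — the number of pages in the record is 40, below the 48 limit; the briefing note is privileged. As to paragraphs (g)–(l): (g) would limit (c) — a current General Waiver is held — but (h) sets (g) aside: (h) operates against (g): a current Annual Approval is held. (i) operates (a current Provisional Notice is held), but is itself disapplied by (j): (j) is engaged — the reference index is 453, meeting the 407 threshold. (k) would limit (j) — the record's age is 11 years, meeting the 11 years threshold — but (l) sets (k) aside: (l) is triggered — the registered capacity is 5,160 units, meeting the 4,730 units threshold. (c) remains available.
Exception (d) fails — the agency head declined to issue a security-exemption finding.
Exception (e): a current General Notice is held; the briefing note is an unadopted draft — every condition holds. Turning to paragraphs (m)–(n): (m) operates against (e): Rafael is the subject of the briefing note. (n), which would lift (m), is not engaged — the qualifying period is 285 days, not below 285 days. (e) is therefore removed.

No — exception (c) applies; the Pellston Parks Department is not required to disclose the briefing note.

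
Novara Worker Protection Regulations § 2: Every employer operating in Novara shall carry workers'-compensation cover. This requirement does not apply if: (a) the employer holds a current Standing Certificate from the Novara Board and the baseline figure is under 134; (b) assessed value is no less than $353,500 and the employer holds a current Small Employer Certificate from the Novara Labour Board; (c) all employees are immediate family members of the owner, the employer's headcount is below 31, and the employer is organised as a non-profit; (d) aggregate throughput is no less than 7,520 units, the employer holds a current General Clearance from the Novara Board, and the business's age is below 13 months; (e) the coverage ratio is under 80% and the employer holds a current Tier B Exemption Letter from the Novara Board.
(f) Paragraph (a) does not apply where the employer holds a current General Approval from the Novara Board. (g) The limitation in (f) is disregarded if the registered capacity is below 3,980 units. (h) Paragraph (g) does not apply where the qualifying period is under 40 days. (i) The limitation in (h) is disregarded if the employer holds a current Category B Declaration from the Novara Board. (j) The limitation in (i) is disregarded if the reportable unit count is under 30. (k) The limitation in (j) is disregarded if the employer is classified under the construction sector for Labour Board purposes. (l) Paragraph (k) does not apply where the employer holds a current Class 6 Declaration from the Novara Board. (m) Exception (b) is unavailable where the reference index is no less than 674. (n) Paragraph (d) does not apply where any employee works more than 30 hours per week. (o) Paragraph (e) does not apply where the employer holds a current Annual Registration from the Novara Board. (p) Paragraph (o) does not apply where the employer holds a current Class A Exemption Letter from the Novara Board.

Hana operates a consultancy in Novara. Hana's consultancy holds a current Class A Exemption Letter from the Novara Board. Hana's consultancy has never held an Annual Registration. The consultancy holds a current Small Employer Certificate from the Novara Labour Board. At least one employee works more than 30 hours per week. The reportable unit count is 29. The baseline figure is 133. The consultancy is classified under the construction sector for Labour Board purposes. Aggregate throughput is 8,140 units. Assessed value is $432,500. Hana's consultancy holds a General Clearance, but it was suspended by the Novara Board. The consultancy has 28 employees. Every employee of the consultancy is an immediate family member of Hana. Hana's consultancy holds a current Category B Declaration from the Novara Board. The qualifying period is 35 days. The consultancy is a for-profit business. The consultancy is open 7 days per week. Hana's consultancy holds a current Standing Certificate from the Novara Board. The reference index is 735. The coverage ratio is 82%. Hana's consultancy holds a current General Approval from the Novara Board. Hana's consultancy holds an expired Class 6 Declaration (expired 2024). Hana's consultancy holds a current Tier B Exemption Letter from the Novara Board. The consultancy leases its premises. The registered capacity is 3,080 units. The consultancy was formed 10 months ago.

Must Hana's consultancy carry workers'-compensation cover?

No — exception (a) applies; Hana's consultancy is not required to carry workers'-compensation cover.

Exception (a) is satisfied on its face — a current Standing Certificate is held; the baseline figure is 133, under the 134 limit. Applying paragraphs (f)–(l): (f) is engaged (a current General Approval is held), but is itself disapplied by (g): (g) is engaged — the registered capacity is 3,080 units, below the 3,980 units limit. (h) would limit (g) — the qualifying period is 35 days, under the 40 days limit — but (i) sets (h) aside: (i) operates against (h): a current Category B Declaration is held. (j) is engaged (the reportable unit count is 29, under the 30 limit), but is itself disapplied by (k): (k) operates against (j): the consultancy is classified under the construction sector. (l) is inapplicable (there is no Class 6 Declaration in force), so (k) stands. (a) remains available.
Exception (b) is satisfied on its face — assessed value is $432,500, meeting the $353,500 threshold; a current Small Employer Certificate is held. However, paragraph (m) must be considered: (m) operates against (b): the reference index is 735, meeting the 674 threshold. (b) is therefore removed.
Exception (c) requires that the employer is organised as a non-profit; but the employer is for-profit, so (c) is unavailable.
Exception (d) fails — the General Clearance is not current.
Exception (e) does not apply: the coverage ratio is 82%, not under 80%.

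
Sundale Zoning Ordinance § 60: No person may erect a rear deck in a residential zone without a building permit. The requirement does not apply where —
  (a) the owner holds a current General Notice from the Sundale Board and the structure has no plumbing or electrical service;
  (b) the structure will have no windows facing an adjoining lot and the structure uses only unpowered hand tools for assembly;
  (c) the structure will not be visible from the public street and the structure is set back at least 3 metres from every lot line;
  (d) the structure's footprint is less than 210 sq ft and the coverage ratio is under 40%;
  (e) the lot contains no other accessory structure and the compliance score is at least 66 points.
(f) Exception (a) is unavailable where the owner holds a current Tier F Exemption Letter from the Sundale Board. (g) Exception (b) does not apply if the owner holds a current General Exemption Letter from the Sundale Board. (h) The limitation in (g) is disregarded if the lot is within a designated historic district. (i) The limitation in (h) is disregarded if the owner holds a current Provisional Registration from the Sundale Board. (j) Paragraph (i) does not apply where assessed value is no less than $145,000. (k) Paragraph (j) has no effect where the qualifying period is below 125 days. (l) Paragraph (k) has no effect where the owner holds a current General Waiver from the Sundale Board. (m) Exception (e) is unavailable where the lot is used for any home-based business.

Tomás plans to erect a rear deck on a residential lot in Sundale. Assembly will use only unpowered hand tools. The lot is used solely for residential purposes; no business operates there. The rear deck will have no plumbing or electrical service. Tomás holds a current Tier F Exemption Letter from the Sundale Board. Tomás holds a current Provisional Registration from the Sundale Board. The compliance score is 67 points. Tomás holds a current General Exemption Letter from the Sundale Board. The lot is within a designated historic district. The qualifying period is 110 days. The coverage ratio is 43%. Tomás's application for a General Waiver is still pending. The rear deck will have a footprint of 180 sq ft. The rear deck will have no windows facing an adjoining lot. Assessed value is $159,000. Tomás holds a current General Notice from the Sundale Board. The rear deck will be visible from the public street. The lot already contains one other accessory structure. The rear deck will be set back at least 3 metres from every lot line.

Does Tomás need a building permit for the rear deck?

Exception (a) is satisfied on its face — a current General Notice is held; there is no plumbing or electrical service. But applying paragraph (f): (f) operates — a current Tier F Exemption Letter is held. So (a) is unavailable.
Exception (b)'s conditions are all satisfied: no windows face an adjoining lot; assembly uses only hand tools. But applying paragraphs (g)–(l): (g) is engaged — a current General Exemption Letter is held. (h) would limit (g) — the lot is in a historic district — but (i) sets (h) aside: (i) is triggered — a current Provisional Registration is held. (j) is engaged (assessed value is $159,000, meeting the $145,000 threshold), but is displaced by (k): (k) operates — the qualifying period is 110 days, below the 125 days limit. (l), which would lift (k), is inapplicable — the General Waiver is not current. So (b) is unavailable.
Exception (c) fails — the structure will be visible from the street.
Exception (d) does not apply: the coverage ratio is 43%, not under 40%.
Exception (e) requires that the lot contains no other accessory structure; but the lot already has another accessory structure, so (e) is unavailable.
None of the exceptions is available; § 60 applies in full.

Yes — Tomás must obtain a building permit.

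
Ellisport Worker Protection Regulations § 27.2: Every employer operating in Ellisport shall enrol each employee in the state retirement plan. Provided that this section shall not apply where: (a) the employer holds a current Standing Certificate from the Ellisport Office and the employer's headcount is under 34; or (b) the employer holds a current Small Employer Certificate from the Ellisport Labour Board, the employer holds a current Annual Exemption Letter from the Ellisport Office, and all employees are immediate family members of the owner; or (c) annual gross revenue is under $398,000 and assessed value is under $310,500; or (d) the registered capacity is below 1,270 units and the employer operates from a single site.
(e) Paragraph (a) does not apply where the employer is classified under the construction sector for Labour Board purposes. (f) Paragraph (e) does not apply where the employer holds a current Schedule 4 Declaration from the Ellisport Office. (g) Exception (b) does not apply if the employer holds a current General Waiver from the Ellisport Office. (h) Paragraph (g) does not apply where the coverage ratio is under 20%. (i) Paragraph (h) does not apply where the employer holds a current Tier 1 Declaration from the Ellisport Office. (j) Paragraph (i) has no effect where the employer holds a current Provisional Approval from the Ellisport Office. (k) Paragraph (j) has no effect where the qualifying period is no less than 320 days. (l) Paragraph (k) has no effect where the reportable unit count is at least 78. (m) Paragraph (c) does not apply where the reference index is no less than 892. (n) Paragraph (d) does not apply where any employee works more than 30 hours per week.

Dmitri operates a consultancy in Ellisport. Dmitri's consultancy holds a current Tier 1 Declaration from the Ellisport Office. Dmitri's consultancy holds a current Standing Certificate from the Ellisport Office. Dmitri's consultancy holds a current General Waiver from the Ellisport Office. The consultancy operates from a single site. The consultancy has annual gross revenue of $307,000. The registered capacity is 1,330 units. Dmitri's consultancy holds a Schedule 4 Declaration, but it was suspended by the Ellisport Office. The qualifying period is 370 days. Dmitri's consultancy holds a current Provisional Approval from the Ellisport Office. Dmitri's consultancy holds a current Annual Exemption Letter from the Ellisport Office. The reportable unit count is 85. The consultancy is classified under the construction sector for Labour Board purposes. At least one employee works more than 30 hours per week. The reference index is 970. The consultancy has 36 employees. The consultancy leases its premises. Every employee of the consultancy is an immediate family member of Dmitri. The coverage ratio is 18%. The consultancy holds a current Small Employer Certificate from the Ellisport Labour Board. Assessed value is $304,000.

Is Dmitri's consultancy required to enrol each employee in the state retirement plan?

Exception (a) requires that the employer's headcount is under 34; but the employer's headcount is 36, not under 34, so (a) is unavailable.
Exception (b) is satisfied on its face — a current Small Employer Certificate is held; a current Annual Exemption Letter is held; every employee is an immediate family member. Under paragraphs (g)–(l): (g) would limit (b) — a current General Waiver is held — but (h) sets (g) aside: (h) is engaged — the coverage ratio is 18%, under the 20% limit. (i) would limit (h) — a current Tier 1 Declaration is held — but (j) sets (i) aside: (j) operates — a current Provisional Approval is held. (k) is engaged (the qualifying period is 370 days, meeting the 320 days threshold), but is overridden by (l): (l) operates — the reportable unit count is 85, meeting the 78 threshold. (b) remains available.
Exception (c) is satisfied on its face — annual gross revenue is $307,000, under the $398,000 limit; assessed value is $304,000, under the $310,500 limit. Turning to paragraph (m): (m) applies — the reference index is 970, meeting the 892 threshold. Exception (c) does not apply.
Exception (d) fails — the registered capacity is 1,330 units, not below 1,270 units.

No — exception (b) applies; Dmitri's consultancy is not required to enrol each employee in the state retirement plan.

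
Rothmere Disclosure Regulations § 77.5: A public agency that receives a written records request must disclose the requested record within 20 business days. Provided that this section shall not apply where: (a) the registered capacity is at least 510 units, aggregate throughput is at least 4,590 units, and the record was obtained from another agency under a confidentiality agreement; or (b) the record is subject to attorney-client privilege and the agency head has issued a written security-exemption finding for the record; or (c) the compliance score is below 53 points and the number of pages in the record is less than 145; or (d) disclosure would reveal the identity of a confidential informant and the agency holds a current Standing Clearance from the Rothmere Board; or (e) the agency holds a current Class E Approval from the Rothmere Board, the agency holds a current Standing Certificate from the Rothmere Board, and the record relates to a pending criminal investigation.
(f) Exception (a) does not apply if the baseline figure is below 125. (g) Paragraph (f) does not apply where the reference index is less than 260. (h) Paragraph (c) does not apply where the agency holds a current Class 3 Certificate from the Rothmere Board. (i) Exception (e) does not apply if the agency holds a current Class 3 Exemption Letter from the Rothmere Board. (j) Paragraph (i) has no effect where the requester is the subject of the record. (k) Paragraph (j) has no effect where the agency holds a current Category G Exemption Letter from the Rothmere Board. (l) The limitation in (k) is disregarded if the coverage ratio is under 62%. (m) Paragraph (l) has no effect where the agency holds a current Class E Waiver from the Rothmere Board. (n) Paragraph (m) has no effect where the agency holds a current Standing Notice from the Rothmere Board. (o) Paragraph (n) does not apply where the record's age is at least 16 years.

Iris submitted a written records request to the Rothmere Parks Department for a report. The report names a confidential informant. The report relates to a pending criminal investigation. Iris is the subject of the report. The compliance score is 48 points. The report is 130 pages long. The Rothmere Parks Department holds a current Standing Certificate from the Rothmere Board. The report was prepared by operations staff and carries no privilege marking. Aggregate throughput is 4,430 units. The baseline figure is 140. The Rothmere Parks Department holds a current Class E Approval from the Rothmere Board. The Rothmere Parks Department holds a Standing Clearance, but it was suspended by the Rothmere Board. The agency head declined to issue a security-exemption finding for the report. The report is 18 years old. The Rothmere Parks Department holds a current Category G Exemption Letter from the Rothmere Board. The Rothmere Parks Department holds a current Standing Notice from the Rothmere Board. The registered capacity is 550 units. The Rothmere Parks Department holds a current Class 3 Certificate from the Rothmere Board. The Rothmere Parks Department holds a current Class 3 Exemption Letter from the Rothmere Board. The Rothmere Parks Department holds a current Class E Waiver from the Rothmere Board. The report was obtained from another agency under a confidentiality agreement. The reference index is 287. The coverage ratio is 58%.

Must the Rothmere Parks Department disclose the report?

Exception (a) fails — aggregate throughput is 4,430 units, short of 4,590 units.
Exception (b) does not apply: the report carries no privilege marking.
Exception (c) is satisfied on its face — the compliance score is 48 points, below the 53 points limit; the number of pages in the record is 130, less than the 145 limit. But: (h) operates — a current Class 3 Certificate is held. So (c) is unavailable.
Exception (d) fails — the Standing Clearance is not current.
Exception (e)'s conditions are all satisfied: a current Class E Approval is held; a current Standing Certificate is held; the report relates to a pending investigation. But applying paragraphs (i)–(o): (i) applies — a current Class 3 Exemption Letter is held. (j) applies (Iris is the subject of the report), but is displaced by (k): (k) operates against (j): a current Category G Exemption Letter is held. (l) would limit (k) — the coverage ratio is 58%, under the 62% limit — but (m) sets (l) aside: (m) operates against (l): a current Class E Waiver is held. (n) would limit (m) — a current Standing Notice is held — but (o) sets (n) aside: (o) is engaged — the record's age is 18 years, meeting the 16 years threshold. So (e) is unavailable.
Every exception is unavailable, so the rule governs.

Yes — the Rothmere Parks Department must disclose the report.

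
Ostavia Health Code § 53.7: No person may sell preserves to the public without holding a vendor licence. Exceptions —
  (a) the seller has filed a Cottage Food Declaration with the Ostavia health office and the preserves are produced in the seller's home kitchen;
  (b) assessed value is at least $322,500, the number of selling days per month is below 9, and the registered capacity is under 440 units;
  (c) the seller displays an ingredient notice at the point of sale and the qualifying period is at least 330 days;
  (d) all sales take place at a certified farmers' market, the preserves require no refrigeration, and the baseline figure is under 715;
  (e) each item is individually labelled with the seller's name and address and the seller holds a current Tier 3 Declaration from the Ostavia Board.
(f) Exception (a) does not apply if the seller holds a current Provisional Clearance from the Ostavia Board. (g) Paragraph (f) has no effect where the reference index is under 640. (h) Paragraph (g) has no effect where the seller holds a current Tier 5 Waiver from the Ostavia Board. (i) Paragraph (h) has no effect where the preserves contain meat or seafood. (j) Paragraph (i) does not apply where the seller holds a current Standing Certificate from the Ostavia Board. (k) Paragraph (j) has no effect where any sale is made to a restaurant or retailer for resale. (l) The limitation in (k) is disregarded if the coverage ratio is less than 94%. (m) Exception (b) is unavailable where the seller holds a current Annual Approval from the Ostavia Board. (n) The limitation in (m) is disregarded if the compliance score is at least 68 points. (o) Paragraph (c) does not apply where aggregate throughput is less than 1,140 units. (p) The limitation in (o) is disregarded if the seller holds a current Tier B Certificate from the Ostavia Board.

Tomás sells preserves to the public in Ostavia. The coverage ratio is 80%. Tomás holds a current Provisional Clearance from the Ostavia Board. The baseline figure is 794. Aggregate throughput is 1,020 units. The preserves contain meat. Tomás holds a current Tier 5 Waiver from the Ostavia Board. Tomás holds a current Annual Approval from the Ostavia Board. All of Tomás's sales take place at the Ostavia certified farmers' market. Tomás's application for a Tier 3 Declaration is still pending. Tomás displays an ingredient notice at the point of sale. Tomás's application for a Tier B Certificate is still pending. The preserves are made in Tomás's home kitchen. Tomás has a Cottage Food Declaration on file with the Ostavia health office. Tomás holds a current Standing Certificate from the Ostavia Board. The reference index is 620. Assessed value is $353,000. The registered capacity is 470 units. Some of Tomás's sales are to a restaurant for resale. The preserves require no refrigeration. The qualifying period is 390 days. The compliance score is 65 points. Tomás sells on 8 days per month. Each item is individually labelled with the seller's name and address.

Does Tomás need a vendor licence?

Yes — Tomás must hold a vendor licence.

All of (a)'s requirements are met (a Cottage Food Declaration is on file; the preserves are home-kitchen produced). Turning to paragraphs (f)–(l): (f) operates against (a): a current Provisional Clearance is held. (g) would limit (f) — the reference index is 620, under the 640 limit — but (h) sets (g) aside: (h) is engaged — a current Tier 5 Waiver is held. (i) applies (the preserves contain meat), but is overridden by (j): (j) applies — a current Standing Certificate is held. (k) applies (some sales are to a restaurant for resale), but is displaced by (l): (l) operates against (k): the coverage ratio is 80%, less than the 94% limit. Exception (a) does not apply.
Exception (b) fails — the registered capacity is 470 units, not under 440 units.
Exception (c): an ingredient notice is displayed; the qualifying period is 390 days, meeting the 330 days threshold — every condition holds. But applying paragraphs (o)–(p): (o) is triggered — aggregate throughput is 1,020 units, less than the 1,140 units limit. (p), which would lift (o), is not triggered — no current Tier B Certificate is held. Exception (c) does not apply.
Exception (d) requires that the baseline figure is under 715; but the baseline figure is 794, not under 715, so (d) is unavailable.
Exception (e) does not apply: the Tier 3 Declaration is not current.
No exception applies. The general rule governs.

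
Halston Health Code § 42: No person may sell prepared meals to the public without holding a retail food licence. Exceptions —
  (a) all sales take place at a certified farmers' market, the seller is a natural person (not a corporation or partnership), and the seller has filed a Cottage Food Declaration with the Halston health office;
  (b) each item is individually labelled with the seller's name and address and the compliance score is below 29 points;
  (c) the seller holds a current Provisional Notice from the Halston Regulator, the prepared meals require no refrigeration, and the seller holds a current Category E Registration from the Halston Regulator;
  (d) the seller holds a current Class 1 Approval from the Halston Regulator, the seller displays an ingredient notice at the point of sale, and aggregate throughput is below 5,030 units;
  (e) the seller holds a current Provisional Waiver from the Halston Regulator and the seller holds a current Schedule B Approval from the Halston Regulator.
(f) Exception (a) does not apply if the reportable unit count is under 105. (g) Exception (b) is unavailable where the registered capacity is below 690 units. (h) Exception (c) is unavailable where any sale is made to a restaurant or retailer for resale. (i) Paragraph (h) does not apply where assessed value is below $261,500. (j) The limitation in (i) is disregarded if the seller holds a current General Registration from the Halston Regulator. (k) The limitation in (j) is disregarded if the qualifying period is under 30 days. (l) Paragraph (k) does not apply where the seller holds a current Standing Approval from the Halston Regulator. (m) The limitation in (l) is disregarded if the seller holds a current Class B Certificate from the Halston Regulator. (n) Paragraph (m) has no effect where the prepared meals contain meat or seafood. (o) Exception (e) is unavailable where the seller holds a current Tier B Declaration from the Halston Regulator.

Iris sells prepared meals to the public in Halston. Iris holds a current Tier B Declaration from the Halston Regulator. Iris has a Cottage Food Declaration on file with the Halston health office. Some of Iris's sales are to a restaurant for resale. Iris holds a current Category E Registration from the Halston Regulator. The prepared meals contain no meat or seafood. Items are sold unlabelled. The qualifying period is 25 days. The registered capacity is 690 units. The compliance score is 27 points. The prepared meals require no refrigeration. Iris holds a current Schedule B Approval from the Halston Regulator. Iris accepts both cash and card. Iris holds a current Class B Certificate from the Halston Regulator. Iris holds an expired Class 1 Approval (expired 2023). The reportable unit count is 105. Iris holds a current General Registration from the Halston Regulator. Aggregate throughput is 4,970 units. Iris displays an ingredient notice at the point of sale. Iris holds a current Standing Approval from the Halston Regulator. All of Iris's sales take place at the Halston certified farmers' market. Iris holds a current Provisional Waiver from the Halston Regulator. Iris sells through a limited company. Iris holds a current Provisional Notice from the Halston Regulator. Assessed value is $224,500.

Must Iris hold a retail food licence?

No — exception (c) applies; Iris is not required to hold a retail food licence.

Exception (a) does not apply: the seller operates through a limited company.
Exception (b) fails — items are sold unlabelled.
Exception (c) is satisfied on its face — a current Provisional Notice is held; the prepared meals are shelf-stable; a current Category E Registration is held. Under paragraphs (h)–(n): (h) applies (some sales are to a restaurant for resale), but yields to (i): (i) applies — assessed value is $224,500, below the $261,500 limit. (j) is triggered (a current General Registration is held), but is set aside by (k): (k) operates against (j): the qualifying period is 25 days, under the 30 days limit. (l) applies (a current Standing Approval is held), but is set aside by (m): (m) operates against (l): a current Class B Certificate is held. (n) is not engaged (the prepared meals contain no meat or seafood), so (m) stands. So (c) applies.
Exception (d) fails — no current Class 1 Approval is held.
Exception (e) is satisfied on its face — a current Provisional Waiver is held; a current Schedule B Approval is held. Turning to paragraph (o): (o) operates against (e): a current Tier B Declaration is held. So (e) is unavailable.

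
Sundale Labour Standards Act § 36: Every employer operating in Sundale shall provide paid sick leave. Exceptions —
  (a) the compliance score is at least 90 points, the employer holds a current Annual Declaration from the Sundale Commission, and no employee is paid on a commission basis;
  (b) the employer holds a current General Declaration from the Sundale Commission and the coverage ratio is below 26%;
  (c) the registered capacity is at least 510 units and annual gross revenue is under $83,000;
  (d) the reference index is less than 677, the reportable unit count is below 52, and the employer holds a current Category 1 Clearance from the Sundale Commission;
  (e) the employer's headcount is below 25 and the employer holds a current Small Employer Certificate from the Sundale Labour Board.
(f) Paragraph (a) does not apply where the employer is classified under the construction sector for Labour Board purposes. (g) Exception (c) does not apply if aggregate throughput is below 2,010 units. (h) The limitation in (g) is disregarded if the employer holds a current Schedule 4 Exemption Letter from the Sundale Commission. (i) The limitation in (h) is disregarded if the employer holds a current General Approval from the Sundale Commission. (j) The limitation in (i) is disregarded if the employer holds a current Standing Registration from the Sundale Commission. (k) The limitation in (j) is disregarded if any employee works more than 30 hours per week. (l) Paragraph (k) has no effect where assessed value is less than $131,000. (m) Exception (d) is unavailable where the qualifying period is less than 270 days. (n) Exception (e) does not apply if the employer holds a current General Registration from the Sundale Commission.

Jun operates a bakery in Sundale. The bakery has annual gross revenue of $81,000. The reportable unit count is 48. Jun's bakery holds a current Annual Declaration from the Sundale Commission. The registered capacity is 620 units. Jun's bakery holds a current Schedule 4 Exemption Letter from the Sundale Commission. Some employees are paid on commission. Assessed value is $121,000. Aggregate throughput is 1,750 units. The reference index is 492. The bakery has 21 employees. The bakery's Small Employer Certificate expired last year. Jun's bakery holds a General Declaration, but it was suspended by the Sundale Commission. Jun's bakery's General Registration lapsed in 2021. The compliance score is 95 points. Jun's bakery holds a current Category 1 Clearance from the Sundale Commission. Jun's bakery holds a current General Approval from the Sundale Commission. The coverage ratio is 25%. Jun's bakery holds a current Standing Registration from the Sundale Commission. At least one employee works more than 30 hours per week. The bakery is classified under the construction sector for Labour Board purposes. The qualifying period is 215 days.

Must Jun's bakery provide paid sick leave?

Exception (a) fails — some employees are paid on commission.
Exception (b) requires that the employer holds a current General Declaration from the Sundale Commission; but there is no General Declaration in force, so (b) is unavailable.
Exception (c) is satisfied on its face — the registered capacity is 620 units, meeting the 510 units threshold; annual gross revenue is $81,000, under the $83,000 limit. Applying paragraphs (g)–(l): (g) is triggered (aggregate throughput is 1,750 units, below the 2,010 units limit), but is set aside by (h): (h) is engaged — a current Schedule 4 Exemption Letter is held. (i) would limit (h) — a current General Approval is held — but (j) sets (i) aside: (j) is triggered — a current Standing Registration is held. (k) would limit (j) — at least one employee exceeds 30 hours/week — but (l) sets (k) aside: (l) applies — assessed value is $121,000, less than the $131,000 limit. So (c) applies.
All of (d)'s requirements are met (the reference index is 492, less than the 677 limit; the reportable unit count is 48, below the 52 limit; a current Category 1 Clearance is held). But applying paragraph (m): (m) operates against (d): the qualifying period is 215 days, less than the 270 days limit. Exception (d) does not apply.
Exception (e) requires that the employer holds a current Small Employer Certificate from the Sundale Labour Board; but the Small Employer Certificate has expired, so (e) is unavailable.

No — exception (c) applies; Jun's bakery is not required to provide paid sick leave.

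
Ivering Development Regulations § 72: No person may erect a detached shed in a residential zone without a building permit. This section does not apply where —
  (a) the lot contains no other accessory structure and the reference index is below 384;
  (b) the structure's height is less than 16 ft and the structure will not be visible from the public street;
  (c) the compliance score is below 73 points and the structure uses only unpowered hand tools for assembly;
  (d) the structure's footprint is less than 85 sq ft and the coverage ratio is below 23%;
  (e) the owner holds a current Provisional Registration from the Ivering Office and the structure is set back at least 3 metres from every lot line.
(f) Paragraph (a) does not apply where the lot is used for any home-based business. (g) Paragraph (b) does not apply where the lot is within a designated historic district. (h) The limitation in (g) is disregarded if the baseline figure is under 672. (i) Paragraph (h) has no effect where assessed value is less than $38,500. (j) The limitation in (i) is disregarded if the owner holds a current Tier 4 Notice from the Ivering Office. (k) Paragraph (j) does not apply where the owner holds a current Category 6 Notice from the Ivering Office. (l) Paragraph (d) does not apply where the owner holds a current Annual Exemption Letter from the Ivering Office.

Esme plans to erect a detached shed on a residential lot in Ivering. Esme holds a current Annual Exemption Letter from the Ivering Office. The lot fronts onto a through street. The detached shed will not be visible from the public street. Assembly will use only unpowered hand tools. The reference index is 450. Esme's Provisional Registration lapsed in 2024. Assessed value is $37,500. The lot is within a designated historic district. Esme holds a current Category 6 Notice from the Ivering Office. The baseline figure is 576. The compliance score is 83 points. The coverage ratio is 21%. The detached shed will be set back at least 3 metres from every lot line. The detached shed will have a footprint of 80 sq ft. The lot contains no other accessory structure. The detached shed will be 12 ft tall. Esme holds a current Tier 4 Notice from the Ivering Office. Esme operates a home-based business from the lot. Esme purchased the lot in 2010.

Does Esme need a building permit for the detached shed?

Exception (a) requires that the reference index is below 384; but the reference index is 450, not below 384, so (a) is unavailable.
Exception (b) is satisfied on its face — the structure's height is 12 ft, less than the 16 ft limit; the structure will not be visible from the street. But applying paragraphs (g)–(k): (g) operates against (b): the lot is in a historic district. (h) operates (the baseline figure is 576, under the 672 limit), but yields to (i): (i) operates against (h): assessed value is $37,500, less than the $38,500 limit. (j) would limit (i) — a current Tier 4 Notice is held — but (k) sets (j) aside: (k) operates against (j): a current Category 6 Notice is held. (b) is therefore removed.
Exception (c) requires that the compliance score is below 73 points; but the compliance score is 83 points, not below 73 points, so (c) is unavailable.
Exception (d): the structure's footprint is 80 sq ft, less than the 85 sq ft limit; the coverage ratio is 21%, below the 23% limit — every condition holds. However, paragraph (l) must be considered: (l) operates — a current Annual Exemption Letter is held. So (d) is unavailable.
Exception (e) does not apply: no current Provisional Registration is held.
No exception applies. The general rule governs.

Yes — Esme must obtain a building permit.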